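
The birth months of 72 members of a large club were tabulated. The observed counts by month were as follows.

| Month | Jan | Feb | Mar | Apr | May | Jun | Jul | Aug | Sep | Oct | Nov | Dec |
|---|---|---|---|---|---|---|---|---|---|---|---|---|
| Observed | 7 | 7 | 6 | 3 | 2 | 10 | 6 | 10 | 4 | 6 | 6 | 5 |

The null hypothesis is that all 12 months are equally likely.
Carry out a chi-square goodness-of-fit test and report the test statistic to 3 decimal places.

Expected count for each of the 12 categories: 72/12 = 6.
χ² = (7−6)²/6 + (7−6)²/6 + (6−6)²/6 + (3−6)²/6 + (2−6)²/6 + (10−6)²/6 + (6−6)²/6 + (10−6)²/6 + (4−6)²/6 + (6−6)²/6 + (6−6)²/6 + (5−6)²/6
   = 0.1667 + 0.1667 + 0.0000 + 1.5000 + 2.6667 + 2.6667 + 0.0000 + 2.6667 + 0.6667 + 0.0000 + 0.0000 + 0.1667
Sum = 10.667

10.667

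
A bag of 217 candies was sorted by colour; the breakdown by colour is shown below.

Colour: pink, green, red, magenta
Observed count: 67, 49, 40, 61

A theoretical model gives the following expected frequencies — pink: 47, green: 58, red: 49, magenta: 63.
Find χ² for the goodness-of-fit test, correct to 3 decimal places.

11.624

cat          O        E   (O−E)²/E
pink        67       47     8.5106
green       49       58     1.3966
red         40       49     1.6531
magenta     61       63     0.0635
Sum = 11.624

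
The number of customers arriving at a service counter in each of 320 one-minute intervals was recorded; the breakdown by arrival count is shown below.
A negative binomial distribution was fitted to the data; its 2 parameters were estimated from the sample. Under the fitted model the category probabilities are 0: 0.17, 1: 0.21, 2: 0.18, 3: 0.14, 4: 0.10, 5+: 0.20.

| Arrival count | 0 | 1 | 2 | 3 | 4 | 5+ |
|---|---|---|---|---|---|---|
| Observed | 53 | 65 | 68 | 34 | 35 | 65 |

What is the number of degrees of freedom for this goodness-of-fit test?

There are k = 6 categories and 2 parameters estimated from the data, so df = 6 − 1 − 2 = 3.

3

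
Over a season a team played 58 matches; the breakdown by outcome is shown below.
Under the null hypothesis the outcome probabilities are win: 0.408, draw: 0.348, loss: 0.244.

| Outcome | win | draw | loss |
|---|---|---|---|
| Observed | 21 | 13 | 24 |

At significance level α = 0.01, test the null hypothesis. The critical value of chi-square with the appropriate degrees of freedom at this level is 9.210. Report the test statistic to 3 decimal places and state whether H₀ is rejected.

9.710; reject

Expected counts E_i = n·p_i: 58×0.408 = 23.664, 58×0.348 = 20.184, 58×0.244 = 14.152.
χ² = (21−23.664)²/23.664 + (13−20.184)²/20.184 + (24−14.152)²/14.152
   = 0.2999 + 2.5570 + 6.8530
Sum = 9.710
df = 2. Since 9.710 > 9.210, we reject H₀.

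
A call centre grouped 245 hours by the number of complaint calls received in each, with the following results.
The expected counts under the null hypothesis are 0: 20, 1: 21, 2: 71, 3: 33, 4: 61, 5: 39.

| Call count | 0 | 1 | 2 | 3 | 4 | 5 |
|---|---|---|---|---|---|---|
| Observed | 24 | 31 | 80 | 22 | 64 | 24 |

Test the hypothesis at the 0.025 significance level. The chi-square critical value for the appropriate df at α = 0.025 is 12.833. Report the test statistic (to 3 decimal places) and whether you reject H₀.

16.286; reject

χ² = (24−20)²/20 + (31−21)²/21 + (80−71)²/71 + (22−33)²/33 + (64−61)²/61 + (24−39)²/39
   = 0.8000 + 4.7619 + 1.1408 + 3.6667 + 0.1475 + 5.7692
Sum = 16.286
df = 5. Since 16.286 > 12.833, we reject H₀.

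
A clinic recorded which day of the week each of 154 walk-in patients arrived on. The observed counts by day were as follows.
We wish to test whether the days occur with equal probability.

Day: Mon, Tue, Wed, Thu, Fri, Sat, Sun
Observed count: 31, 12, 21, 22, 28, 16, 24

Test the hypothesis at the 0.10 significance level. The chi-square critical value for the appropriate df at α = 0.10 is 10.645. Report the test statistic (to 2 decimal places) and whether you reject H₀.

11.73; reject

Under H₀ each category has probability 1/7, so each expected count is 154/7 = 22.
χ² = (31−22)²/22 + (12−22)²/22 + (21−22)²/22 + (22−22)²/22 + (28−22)²/22 + (16−22)²/22 + (24−22)²/22
   = 3.682 + 4.545 + 0.045 + 0.000 + 1.636 + 1.636 + 0.182
Sum = 11.73
df = 6. Since 11.73 > 10.645, we reject H₀.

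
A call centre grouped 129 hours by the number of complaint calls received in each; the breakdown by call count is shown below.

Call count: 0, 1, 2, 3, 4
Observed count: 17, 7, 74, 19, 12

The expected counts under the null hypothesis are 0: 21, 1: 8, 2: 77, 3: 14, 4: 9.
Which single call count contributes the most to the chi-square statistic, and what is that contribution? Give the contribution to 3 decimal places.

χ² = (17−21)²/21 + (7−8)²/8 + (74−77)²/77 + (19−14)²/14 + (12−9)²/9
   = 0.7619 + 0.1250 + 0.1169 + 1.7857 + 1.0000
The largest term is for 3: 1.786.

3, 1.786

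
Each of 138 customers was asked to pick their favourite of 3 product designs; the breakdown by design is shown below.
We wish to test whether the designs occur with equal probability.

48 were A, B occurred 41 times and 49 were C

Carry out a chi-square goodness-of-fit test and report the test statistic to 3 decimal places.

0.826

Under H₀ each category has probability 1/3, so each expected count is 138/3 = 46.
A: (48 − 46)²/46 = 4/46 = 0.0870
B: (41 − 46)²/46 = 25/46 = 0.5435
C: (49 − 46)²/46 = 9/46 = 0.1957
Sum = 0.826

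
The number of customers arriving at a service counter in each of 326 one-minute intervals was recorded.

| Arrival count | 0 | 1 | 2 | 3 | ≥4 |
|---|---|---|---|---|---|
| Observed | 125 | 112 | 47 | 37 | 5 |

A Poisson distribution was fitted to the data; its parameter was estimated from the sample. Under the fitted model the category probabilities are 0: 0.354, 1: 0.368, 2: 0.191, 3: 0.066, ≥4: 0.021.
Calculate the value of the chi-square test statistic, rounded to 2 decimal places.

16.71

Expected counts E_i = n·p_i: 326×0.354 = 115.404, 326×0.368 = 119.968, 326×0.191 = 62.266, 326×0.066 = 21.516, 326×0.021 = 6.846.
χ² = (125−115.404)²/115.404 + (112−119.968)²/119.968 + (47−62.266)²/62.266 + (37−21.516)²/21.516 + (5−6.846)²/6.846
   = 0.798 + 0.529 + 3.743 + 11.143 + 0.498
Sum = 16.71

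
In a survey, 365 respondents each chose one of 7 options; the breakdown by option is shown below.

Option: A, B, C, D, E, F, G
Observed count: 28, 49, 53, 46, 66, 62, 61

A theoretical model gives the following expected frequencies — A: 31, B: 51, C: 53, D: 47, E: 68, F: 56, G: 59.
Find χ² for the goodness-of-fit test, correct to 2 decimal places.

1.16

A: (28 − 31)²/31 = 9/31 = 0.290
B: (49 − 51)²/51 = 4/51 = 0.078
C: (53 − 53)²/53 = 0/53 = 0.000
D: (46 − 47)²/47 = 1/47 = 0.021
E: (66 − 68)²/68 = 4/68 = 0.059
F: (62 − 56)²/56 = 36/56 = 0.643
G: (61 − 59)²/59 = 4/59 = 0.068
Sum = 1.16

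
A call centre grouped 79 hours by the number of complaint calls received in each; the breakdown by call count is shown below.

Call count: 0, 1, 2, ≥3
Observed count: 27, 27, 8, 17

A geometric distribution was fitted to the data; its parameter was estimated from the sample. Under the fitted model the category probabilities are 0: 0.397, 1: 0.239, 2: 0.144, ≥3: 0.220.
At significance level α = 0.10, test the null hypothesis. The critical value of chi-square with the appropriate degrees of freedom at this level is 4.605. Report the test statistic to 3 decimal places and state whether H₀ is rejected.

Expected counts E_i = n·p_i: 79×0.397 = 31.363, 79×0.239 = 18.881, 79×0.144 = 11.376, 79×0.220 = 17.38.
cat         O        E   (O−E)²/E
0          27   31.363     0.6069
1          27   18.881     3.4912
2           8   11.376     1.0019
≥3         17    17.38     0.0083
Sum = 5.108
df = 2. Since 5.108 > 4.605, we reject H₀.

5.108; reject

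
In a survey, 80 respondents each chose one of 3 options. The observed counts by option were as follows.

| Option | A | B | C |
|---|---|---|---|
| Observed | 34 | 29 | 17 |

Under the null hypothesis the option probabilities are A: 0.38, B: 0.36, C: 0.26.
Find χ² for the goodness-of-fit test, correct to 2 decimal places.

Expected counts E_i = n·p_i: 80×0.38 = 30.4, 80×0.36 = 28.8, 80×0.26 = 20.8.
A: (34 − 30.4)²/30.4 = 12.96/30.4 = 0.426
B: (29 − 28.8)²/28.8 = 0.04/28.8 = 0.001
C: (17 − 20.8)²/20.8 = 14.44/20.8 = 0.694
Sum = 1.12

1.12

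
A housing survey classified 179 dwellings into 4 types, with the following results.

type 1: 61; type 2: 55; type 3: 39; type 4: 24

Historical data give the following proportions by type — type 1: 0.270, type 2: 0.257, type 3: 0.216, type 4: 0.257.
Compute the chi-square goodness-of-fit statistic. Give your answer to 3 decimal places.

Expected counts E_i = n·p_i: 179×0.270 = 48.33, 179×0.257 = 46.003, 179×0.216 = 38.664, 179×0.257 = 46.003.
χ² = (61−48.33)²/48.33 + (55−46.003)²/46.003 + (39−38.664)²/38.664 + (24−46.003)²/46.003
   = 3.3215 + 1.7596 + 0.0029 + 10.5239
Sum = 15.608

15.608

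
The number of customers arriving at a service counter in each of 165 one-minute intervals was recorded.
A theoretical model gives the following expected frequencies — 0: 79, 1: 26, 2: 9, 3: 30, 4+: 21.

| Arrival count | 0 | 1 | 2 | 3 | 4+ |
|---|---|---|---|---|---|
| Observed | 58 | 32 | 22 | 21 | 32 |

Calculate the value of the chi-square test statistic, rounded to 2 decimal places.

χ² = (58−79)²/79 + (32−26)²/26 + (22−9)²/9 + (21−30)²/30 + (32−21)²/21
   = 5.582 + 1.385 + 18.778 + 2.700 + 5.762
Sum = 34.21

34.21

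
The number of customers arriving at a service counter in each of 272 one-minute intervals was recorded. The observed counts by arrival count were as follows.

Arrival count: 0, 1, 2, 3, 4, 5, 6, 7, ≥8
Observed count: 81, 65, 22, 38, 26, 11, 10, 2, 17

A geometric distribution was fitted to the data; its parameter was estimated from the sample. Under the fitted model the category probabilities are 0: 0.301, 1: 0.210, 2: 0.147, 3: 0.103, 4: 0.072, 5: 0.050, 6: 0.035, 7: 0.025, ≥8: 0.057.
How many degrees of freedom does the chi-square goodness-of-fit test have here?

There are k = 9 categories and 1 parameter estimated from the data, so df = 9 − 1 − 1 = 7.

7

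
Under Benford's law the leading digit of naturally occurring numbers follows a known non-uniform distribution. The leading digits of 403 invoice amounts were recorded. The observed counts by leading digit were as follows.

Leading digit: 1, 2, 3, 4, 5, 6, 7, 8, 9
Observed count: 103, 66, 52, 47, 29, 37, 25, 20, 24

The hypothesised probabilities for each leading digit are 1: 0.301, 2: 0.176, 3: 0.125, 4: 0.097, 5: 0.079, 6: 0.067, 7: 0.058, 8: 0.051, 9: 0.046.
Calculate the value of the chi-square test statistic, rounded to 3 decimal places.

Expected counts E_i = n·p_i: 403×0.301 = 121.303, 403×0.176 = 70.928, 403×0.125 = 50.375, 403×0.097 = 39.091, 403×0.079 = 31.837, 403×0.067 = 27.001, 403×0.058 = 23.374, 403×0.051 = 20.553, 403×0.046 = 18.538.
1: (103 − 121.303)²/121.303 = 334.999809/121.303 = 2.7617
2: (66 − 70.928)²/70.928 = 24.285184/70.928 = 0.3424
3: (52 − 50.375)²/50.375 = 2.640625/50.375 = 0.0524
4: (47 − 39.091)²/39.091 = 62.552281/39.091 = 1.6002
5: (29 − 31.837)²/31.837 = 8.048569/31.837 = 0.2528
6: (37 − 27.001)²/27.001 = 99.980001/27.001 = 3.7028
7: (25 − 23.374)²/23.374 = 2.643876/23.374 = 0.1131
8: (20 − 20.553)²/20.553 = 0.305809/20.553 = 0.0149
9: (24 − 18.538)²/18.538 = 29.833444/18.538 = 1.6093
Sum = 10.450

10.450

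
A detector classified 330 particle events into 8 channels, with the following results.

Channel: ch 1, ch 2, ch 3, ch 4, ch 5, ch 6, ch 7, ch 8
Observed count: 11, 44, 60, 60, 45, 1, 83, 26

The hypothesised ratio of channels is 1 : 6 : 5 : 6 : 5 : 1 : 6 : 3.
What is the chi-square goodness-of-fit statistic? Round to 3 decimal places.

24.317

Ratio total = 33. Expected counts: 330×1/33 = 10, 330×6/33 = 60, 330×5/33 = 50, 330×6/33 = 60, 330×5/33 = 50, 330×1/33 = 10, 330×6/33 = 60, 330×3/33 = 30.
ch 1: (11 − 10)²/10 = 1/10 = 0.1000
ch 2: (44 − 60)²/60 = 256/60 = 4.2667
ch 3: (60 − 50)²/50 = 100/50 = 2.0000
ch 4: (60 − 60)²/60 = 0/60 = 0.0000
ch 5: (45 − 50)²/50 = 25/50 = 0.5000
ch 6: (1 − 10)²/10 = 81/10 = 8.1000
ch 7: (83 − 60)²/60 = 529/60 = 8.8167
ch 8: (26 − 30)²/30 = 16/30 = 0.5333
Sum = 24.317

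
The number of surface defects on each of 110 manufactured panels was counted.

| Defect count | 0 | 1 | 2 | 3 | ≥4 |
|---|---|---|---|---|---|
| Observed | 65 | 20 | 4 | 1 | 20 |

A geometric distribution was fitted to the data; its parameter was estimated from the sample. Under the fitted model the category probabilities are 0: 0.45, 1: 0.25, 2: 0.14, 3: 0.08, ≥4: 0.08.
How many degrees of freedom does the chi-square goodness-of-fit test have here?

There are k = 5 categories and 1 parameter estimated from the data, so df = 5 − 1 − 1 = 3.

3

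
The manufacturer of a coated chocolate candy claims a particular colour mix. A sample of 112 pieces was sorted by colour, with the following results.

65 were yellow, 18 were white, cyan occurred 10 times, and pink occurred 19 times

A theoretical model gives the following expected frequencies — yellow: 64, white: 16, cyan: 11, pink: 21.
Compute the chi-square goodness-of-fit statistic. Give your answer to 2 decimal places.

0.55

yellow: (65 − 64)²/64 = 1/64 = 0.016
white: (18 − 16)²/16 = 4/16 = 0.250
cyan: (10 − 11)²/11 = 1/11 = 0.091
pink: (19 − 21)²/21 = 4/21 = 0.190
Sum = 0.55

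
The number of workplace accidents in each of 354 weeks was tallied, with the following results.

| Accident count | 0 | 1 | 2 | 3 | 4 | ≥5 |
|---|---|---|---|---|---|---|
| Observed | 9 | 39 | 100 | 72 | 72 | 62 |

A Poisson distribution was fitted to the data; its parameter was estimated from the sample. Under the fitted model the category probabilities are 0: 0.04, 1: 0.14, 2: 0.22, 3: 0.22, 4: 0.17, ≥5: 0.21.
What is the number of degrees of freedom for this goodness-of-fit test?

4

There are k = 6 categories and 1 parameter estimated from the data, so df = 6 − 1 − 1 = 4.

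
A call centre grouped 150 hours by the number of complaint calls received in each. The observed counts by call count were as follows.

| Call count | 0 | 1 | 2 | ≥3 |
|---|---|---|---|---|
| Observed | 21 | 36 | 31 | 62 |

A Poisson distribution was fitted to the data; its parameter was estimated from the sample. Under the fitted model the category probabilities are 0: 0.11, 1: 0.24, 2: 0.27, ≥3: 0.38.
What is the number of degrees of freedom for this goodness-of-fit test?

There are k = 4 categories and 1 parameter estimated from the data, so df = 4 − 1 − 1 = 2.

2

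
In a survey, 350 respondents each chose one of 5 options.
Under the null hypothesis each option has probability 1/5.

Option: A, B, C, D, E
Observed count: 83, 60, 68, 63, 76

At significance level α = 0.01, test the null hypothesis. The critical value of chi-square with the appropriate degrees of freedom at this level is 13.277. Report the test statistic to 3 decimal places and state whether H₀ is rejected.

5.114; do not reject

Expected count for each of the 5 categories: 350/5 = 70.
cat         O        E   (O−E)²/E
A          83       70     2.4143
B          60       70     1.4286
C          68       70     0.0571
D          63       70     0.7000
E          76       70     0.5143
Sum = 5.114
df = 4. Since 5.114 < 13.277, we do not reject H₀.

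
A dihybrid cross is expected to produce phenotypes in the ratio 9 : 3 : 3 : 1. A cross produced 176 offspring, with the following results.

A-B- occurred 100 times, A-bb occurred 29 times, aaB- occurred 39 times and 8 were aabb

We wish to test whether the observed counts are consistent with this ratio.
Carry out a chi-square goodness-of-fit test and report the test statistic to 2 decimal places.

2.40

Ratio total = 16. Expected counts: 176×9/16 = 99, 176×3/16 = 33, 176×3/16 = 33, 176×1/16 = 11.
cat         O        E   (O−E)²/E
A-B-      100       99      0.010
A-bb       29       33      0.485
aaB-       39       33      1.091
aabb        8       11      0.818
Sum = 2.40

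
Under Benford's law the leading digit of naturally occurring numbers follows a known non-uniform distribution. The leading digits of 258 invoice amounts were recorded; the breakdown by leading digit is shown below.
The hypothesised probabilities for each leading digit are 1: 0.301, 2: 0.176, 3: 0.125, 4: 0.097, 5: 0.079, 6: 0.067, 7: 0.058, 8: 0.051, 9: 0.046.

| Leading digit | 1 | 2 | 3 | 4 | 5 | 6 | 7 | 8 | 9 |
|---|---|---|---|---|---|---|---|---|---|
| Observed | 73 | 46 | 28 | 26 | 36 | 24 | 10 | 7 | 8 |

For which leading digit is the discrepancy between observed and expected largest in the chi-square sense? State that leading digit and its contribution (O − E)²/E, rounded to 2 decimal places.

Expected counts E_i = n·p_i: 258×0.301 = 77.658, 258×0.176 = 45.408, 258×0.125 = 32.25, 258×0.097 = 25.026, 258×0.079 = 20.382, 258×0.067 = 17.286, 258×0.058 = 14.964, 258×0.051 = 13.158, 258×0.046 = 11.868.
cat         O        E   (O−E)²/E
1          73   77.658      0.279
2          46   45.408      0.008
3          28    32.25      0.560
4          26   25.026      0.038
5          36   20.382     11.968
6          24   17.286      2.608
7          10   14.964      1.647
8           7   13.158      2.882
9           8   11.868      1.261
The largest term is for 5: 11.97.

5, 11.97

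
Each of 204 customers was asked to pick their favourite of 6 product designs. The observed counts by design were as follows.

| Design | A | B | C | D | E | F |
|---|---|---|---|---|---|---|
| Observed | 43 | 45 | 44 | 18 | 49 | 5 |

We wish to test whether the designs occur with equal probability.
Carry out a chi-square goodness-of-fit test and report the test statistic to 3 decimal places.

47.765

Expected count for each of the 6 categories: 204/6 = 34.
cat         O        E   (O−E)²/E
A          43       34     2.3824
B          45       34     3.5588
C          44       34     2.9412
D          18       34     7.5294
E          49       34     6.6176
F           5       34    24.7353
Sum = 47.765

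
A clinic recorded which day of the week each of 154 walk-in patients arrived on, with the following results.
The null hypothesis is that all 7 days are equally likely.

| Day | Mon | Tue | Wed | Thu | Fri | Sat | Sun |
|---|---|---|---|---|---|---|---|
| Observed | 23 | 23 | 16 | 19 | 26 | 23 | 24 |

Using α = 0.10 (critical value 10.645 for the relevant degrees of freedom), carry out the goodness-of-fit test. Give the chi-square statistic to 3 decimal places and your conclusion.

Expected count for each of the 7 categories: 154/7 = 22.
cat         O        E   (O−E)²/E
Mon        23       22     0.0455
Tue        23       22     0.0455
Wed        16       22     1.6364
Thu        19       22     0.4091
Fri        26       22     0.7273
Sat        23       22     0.0455
Sun        24       22     0.1818
Sum = 3.091
df = 6. Since 3.091 < 10.645, we do not reject H₀.

3.091; do not reject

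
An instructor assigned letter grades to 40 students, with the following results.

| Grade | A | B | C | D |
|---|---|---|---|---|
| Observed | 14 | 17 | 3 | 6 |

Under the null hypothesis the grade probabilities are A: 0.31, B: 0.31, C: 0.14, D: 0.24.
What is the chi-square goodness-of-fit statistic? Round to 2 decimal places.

Expected counts E_i = n·p_i: 40×0.31 = 12.4, 40×0.31 = 12.4, 40×0.14 = 5.6, 40×0.24 = 9.6.
cat         O        E   (O−E)²/E
A          14     12.4      0.206
B          17     12.4      1.706
C           3      5.6      1.207
D           6      9.6      1.350
Sum = 4.47

4.47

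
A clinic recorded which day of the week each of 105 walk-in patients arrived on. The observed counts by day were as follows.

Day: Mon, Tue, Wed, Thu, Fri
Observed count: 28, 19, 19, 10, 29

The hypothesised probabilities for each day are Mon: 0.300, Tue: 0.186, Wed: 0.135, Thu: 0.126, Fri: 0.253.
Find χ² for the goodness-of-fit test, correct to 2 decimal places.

3.06

Expected counts E_i = n·p_i: 105×0.300 = 31.5, 105×0.186 = 19.53, 105×0.135 = 14.175, 105×0.126 = 13.23, 105×0.253 = 26.565.
χ² = (28−31.5)²/31.5 + (19−19.53)²/19.53 + (19−14.175)²/14.175 + (10−13.23)²/13.23 + (29−26.565)²/26.565
   = 0.389 + 0.014 + 1.642 + 0.789 + 0.223
Sum = 3.06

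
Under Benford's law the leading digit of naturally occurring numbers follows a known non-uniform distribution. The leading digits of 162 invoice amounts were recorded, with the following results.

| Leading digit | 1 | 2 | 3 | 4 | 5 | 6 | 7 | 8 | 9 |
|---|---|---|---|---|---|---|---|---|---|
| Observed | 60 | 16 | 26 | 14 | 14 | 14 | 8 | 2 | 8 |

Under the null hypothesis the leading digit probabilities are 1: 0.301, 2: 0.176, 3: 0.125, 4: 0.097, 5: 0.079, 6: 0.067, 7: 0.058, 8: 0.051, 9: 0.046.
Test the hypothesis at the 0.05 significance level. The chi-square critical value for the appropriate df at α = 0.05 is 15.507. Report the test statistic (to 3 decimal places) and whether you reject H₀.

15.919; reject

Expected counts E_i = n·p_i: 162×0.301 = 48.762, 162×0.176 = 28.512, 162×0.125 = 20.25, 162×0.097 = 15.714, 162×0.079 = 12.798, 162×0.067 = 10.854, 162×0.058 = 9.396, 162×0.051 = 8.262, 162×0.046 = 7.452.
1: (60 − 48.762)²/48.762 = 126.292644/48.762 = 2.5900
2: (16 − 28.512)²/28.512 = 156.550144/28.512 = 5.4907
3: (26 − 20.25)²/20.25 = 33.0625/20.25 = 1.6327
4: (14 − 15.714)²/15.714 = 2.937796/15.714 = 0.1870
5: (14 − 12.798)²/12.798 = 1.444804/12.798 = 0.1129
6: (14 − 10.854)²/10.854 = 9.897316/10.854 = 0.9119
7: (8 − 9.396)²/9.396 = 1.948816/9.396 = 0.2074
8: (2 − 8.262)²/8.262 = 39.212644/8.262 = 4.7461
9: (8 − 7.452)²/7.452 = 0.300304/7.452 = 0.0403
Sum = 15.919
df = 8. Since 15.919 > 15.507, we reject H₀.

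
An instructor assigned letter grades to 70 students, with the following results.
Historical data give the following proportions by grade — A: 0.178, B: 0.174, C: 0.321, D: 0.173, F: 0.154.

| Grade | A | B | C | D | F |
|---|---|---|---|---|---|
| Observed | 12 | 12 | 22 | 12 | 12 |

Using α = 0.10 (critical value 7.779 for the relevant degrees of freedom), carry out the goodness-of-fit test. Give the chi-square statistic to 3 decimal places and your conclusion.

0.169; do not reject

Expected counts E_i = n·p_i: 70×0.178 = 12.46, 70×0.174 = 12.18, 70×0.321 = 22.47, 70×0.173 = 12.11, 70×0.154 = 10.78.
χ² = (12−12.46)²/12.46 + (12−12.18)²/12.18 + (22−22.47)²/22.47 + (12−12.11)²/12.11 + (12−10.78)²/10.78
   = 0.0170 + 0.0027 + 0.0098 + 0.0010 + 0.1381
Sum = 0.169
df = 4. Since 0.169 < 7.779, we do not reject H₀.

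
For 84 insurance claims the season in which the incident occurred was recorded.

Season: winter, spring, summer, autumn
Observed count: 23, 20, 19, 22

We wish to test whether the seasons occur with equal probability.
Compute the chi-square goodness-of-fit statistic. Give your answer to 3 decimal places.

0.476

Under H₀ each category has probability 1/4, so each expected count is 84/4 = 21.
χ² = (23−21)²/21 + (20−21)²/21 + (19−21)²/21 + (22−21)²/21
   = 0.1905 + 0.0476 + 0.1905 + 0.0476
Sum = 0.476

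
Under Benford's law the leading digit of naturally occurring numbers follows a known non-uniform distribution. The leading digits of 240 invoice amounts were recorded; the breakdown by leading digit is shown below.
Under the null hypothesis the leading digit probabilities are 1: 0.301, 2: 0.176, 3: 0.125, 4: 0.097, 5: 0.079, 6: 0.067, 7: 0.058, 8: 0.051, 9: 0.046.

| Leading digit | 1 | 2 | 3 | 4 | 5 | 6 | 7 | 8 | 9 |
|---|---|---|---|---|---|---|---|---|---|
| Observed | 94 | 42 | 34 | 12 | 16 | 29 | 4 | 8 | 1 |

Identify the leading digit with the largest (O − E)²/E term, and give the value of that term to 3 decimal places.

Expected counts E_i = n·p_i: 240×0.301 = 72.24, 240×0.176 = 42.24, 240×0.125 = 30, 240×0.097 = 23.28, 240×0.079 = 18.96, 240×0.067 = 16.08, 240×0.058 = 13.92, 240×0.051 = 12.24, 240×0.046 = 11.04.
1: (94 − 72.24)²/72.24 = 473.4976/72.24 = 6.5545
2: (42 − 42.24)²/42.24 = 0.0576/42.24 = 0.0014
3: (34 − 30)²/30 = 16/30 = 0.5333
4: (12 − 23.28)²/23.28 = 127.2384/23.28 = 5.4656
5: (16 − 18.96)²/18.96 = 8.7616/18.96 = 0.4621
6: (29 − 16.08)²/16.08 = 166.9264/16.08 = 10.3810
7: (4 − 13.92)²/13.92 = 98.4064/13.92 = 7.0694
8: (8 − 12.24)²/12.24 = 17.9776/12.24 = 1.4688
9: (1 − 11.04)²/11.04 = 100.8016/11.04 = 9.1306
The largest term is for 6: 10.381.

6, 10.381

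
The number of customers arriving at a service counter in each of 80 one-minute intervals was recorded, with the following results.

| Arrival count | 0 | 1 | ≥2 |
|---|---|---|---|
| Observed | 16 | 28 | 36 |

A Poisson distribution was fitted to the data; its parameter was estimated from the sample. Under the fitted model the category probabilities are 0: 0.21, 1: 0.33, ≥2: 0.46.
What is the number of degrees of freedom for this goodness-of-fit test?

1

There are k = 3 categories and 1 parameter estimated from the data, so df = 3 − 1 − 1 = 1.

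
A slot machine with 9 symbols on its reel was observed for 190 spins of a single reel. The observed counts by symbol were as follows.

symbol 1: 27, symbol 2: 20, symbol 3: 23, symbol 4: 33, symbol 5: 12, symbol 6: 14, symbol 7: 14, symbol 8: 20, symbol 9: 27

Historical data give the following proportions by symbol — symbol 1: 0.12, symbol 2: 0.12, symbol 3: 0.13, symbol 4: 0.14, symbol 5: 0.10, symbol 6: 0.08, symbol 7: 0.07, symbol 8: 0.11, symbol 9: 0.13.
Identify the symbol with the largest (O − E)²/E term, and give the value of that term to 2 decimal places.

Expected counts E_i = n·p_i: 190×0.12 = 22.8, 190×0.12 = 22.8, 190×0.13 = 24.7, 190×0.14 = 26.6, 190×0.10 = 19, 190×0.08 = 15.2, 190×0.07 = 13.3, 190×0.11 = 20.9, 190×0.13 = 24.7.
symbol 1: (27 − 22.8)²/22.8 = 17.64/22.8 = 0.774
symbol 2: (20 − 22.8)²/22.8 = 7.84/22.8 = 0.344
symbol 3: (23 − 24.7)²/24.7 = 2.89/24.7 = 0.117
symbol 4: (33 − 26.6)²/26.6 = 40.96/26.6 = 1.540
symbol 5: (12 − 19)²/19 = 49/19 = 2.579
symbol 6: (14 − 15.2)²/15.2 = 1.44/15.2 = 0.095
symbol 7: (14 − 13.3)²/13.3 = 0.49/13.3 = 0.037
symbol 8: (20 − 20.9)²/20.9 = 0.81/20.9 = 0.039
symbol 9: (27 − 24.7)²/24.7 = 5.29/24.7 = 0.214
The largest term is for symbol 5: 2.58.

symbol 5, 2.58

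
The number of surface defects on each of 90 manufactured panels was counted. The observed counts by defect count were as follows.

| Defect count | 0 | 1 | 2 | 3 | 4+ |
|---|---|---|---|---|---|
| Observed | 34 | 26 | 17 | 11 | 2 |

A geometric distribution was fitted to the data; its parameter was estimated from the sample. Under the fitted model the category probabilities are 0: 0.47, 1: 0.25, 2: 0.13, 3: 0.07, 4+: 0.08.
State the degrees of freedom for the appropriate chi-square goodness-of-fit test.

3

There are k = 5 categories and 1 parameter estimated from the data, so df = 5 − 1 − 1 = 3.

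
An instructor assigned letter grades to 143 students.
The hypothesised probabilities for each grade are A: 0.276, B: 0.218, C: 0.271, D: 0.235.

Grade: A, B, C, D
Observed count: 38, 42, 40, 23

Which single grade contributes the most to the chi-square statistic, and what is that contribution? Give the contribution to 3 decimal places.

Expected counts E_i = n·p_i: 143×0.276 = 39.468, 143×0.218 = 31.174, 143×0.271 = 38.753, 143×0.235 = 33.605.
cat         O        E   (O−E)²/E
A          38   39.468     0.0546
B          42   31.174     3.7596
C          40   38.753     0.0401
D          23   33.605     3.3467
The largest term is for B: 3.760.

B, 3.760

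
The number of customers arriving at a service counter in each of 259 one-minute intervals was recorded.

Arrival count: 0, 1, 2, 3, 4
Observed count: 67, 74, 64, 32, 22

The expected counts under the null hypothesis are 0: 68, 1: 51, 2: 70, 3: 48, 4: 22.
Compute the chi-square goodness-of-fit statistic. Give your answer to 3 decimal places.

16.235

0: (67 − 68)²/68 = 1/68 = 0.0147
1: (74 − 51)²/51 = 529/51 = 10.3725
2: (64 − 70)²/70 = 36/70 = 0.5143
3: (32 − 48)²/48 = 256/48 = 5.3333
4: (22 − 22)²/22 = 0/22 = 0.0000
Sum = 16.235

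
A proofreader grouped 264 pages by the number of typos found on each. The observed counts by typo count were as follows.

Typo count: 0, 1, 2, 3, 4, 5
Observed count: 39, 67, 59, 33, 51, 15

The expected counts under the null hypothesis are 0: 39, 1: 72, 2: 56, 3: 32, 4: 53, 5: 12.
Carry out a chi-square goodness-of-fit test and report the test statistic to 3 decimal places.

1.365

χ² = (39−39)²/39 + (67−72)²/72 + (59−56)²/56 + (33−32)²/32 + (51−53)²/53 + (15−12)²/12
   = 0.0000 + 0.3472 + 0.1607 + 0.0313 + 0.0755 + 0.7500
Sum = 1.365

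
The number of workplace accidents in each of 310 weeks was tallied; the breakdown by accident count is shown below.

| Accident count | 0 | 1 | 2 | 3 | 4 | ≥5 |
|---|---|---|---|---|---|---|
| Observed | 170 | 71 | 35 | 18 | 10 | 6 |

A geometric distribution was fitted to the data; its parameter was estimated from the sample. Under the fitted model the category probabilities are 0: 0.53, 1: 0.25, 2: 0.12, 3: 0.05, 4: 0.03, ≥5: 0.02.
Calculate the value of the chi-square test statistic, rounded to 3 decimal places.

1.335

Expected counts E_i = n·p_i: 310×0.53 = 164.3, 310×0.25 = 77.5, 310×0.12 = 37.2, 310×0.05 = 15.5, 310×0.03 = 9.3, 310×0.02 = 6.2.
0: (170 − 164.3)²/164.3 = 32.49/164.3 = 0.1977
1: (71 − 77.5)²/77.5 = 42.25/77.5 = 0.5452
2: (35 − 37.2)²/37.2 = 4.84/37.2 = 0.1301
3: (18 − 15.5)²/15.5 = 6.25/15.5 = 0.4032
4: (10 − 9.3)²/9.3 = 0.49/9.3 = 0.0527
≥5: (6 − 6.2)²/6.2 = 0.04/6.2 = 0.0065
Sum = 1.335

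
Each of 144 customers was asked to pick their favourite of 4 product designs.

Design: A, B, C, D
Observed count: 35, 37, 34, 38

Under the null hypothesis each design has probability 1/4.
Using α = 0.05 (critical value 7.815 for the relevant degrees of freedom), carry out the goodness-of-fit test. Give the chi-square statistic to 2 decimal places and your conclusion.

Expected count for each of the 4 categories: 144/4 = 36.
χ² = (35−36)²/36 + (37−36)²/36 + (34−36)²/36 + (38−36)²/36
   = 0.028 + 0.028 + 0.111 + 0.111
Sum = 0.28
df = 3. Since 0.28 < 7.815, we do not reject H₀.

0.28; do not reject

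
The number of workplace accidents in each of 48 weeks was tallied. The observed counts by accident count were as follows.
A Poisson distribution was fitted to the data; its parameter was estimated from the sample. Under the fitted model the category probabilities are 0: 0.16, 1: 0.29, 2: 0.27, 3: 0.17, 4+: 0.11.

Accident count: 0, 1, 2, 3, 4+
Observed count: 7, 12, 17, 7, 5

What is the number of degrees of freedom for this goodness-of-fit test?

There are k = 5 categories and 1 parameter estimated from the data, so df = 5 − 1 − 1 = 3.

3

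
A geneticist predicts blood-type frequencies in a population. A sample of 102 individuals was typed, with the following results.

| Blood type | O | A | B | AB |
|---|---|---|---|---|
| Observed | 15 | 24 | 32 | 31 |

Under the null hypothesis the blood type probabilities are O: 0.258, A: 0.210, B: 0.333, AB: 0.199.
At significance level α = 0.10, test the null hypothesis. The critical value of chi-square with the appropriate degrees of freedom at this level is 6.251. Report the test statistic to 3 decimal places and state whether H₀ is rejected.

10.933; reject

Expected counts E_i = n·p_i: 102×0.258 = 26.316, 102×0.210 = 21.42, 102×0.333 = 33.966, 102×0.199 = 20.298.
cat         O        E   (O−E)²/E
O          15   26.316     4.8659
A          24    21.42     0.3108
B          32   33.966     0.1138
AB         31   20.298     5.6426
Sum = 10.933
df = 3. Since 10.933 > 6.251, we reject H₀.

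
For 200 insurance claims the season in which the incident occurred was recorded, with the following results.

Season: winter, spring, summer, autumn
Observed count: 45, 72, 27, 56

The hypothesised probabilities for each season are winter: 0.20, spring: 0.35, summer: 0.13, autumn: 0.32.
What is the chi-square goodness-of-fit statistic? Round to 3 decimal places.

Expected counts E_i = n·p_i: 200×0.20 = 40, 200×0.35 = 70, 200×0.13 = 26, 200×0.32 = 64.
χ² = (45−40)²/40 + (72−70)²/70 + (27−26)²/26 + (56−64)²/64
   = 0.6250 + 0.0571 + 0.0385 + 1.0000
Sum = 1.721

1.721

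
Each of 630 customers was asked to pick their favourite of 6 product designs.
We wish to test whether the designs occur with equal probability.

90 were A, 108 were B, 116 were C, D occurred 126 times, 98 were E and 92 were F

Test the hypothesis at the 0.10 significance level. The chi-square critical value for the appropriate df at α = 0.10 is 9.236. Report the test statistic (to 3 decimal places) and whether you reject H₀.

9.657; reject

Under H₀ each category has probability 1/6, so each expected count is 630/6 = 105.
χ² = (90−105)²/105 + (108−105)²/105 + (116−105)²/105 + (126−105)²/105 + (98−105)²/105 + (92−105)²/105
   = 2.1429 + 0.0857 + 1.1524 + 4.2000 + 0.4667 + 1.6095
Sum = 9.657
df = 5. Since 9.657 > 9.236, we reject H₀.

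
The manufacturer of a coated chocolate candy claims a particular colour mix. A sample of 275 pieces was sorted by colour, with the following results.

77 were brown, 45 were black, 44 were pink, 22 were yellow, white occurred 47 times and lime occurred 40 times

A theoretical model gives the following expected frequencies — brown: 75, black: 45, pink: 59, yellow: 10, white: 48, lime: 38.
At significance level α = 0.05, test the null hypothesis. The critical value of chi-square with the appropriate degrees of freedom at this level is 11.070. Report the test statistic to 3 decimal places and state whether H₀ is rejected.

brown: (77 − 75)²/75 = 4/75 = 0.0533
black: (45 − 45)²/45 = 0/45 = 0.0000
pink: (44 − 59)²/59 = 225/59 = 3.8136
yellow: (22 − 10)²/10 = 144/10 = 14.4000
white: (47 − 48)²/48 = 1/48 = 0.0208
lime: (40 − 38)²/38 = 4/38 = 0.1053
Sum = 18.393
df = 5. Since 18.393 > 11.070, we reject H₀.

18.393; reject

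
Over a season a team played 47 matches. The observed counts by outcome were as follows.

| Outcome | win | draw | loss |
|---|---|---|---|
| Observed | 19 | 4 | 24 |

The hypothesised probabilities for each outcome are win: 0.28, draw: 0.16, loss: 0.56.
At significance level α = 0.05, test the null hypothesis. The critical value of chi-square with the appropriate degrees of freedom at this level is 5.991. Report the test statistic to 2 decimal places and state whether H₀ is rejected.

4.44; do not reject

Expected counts E_i = n·p_i: 47×0.28 = 13.16, 47×0.16 = 7.52, 47×0.56 = 26.32.
χ² = (19−13.16)²/13.16 + (4−7.52)²/7.52 + (24−26.32)²/26.32
   = 2.592 + 1.648 + 0.204
Sum = 4.44
df = 2. Since 4.44 < 5.991, we do not reject H₀.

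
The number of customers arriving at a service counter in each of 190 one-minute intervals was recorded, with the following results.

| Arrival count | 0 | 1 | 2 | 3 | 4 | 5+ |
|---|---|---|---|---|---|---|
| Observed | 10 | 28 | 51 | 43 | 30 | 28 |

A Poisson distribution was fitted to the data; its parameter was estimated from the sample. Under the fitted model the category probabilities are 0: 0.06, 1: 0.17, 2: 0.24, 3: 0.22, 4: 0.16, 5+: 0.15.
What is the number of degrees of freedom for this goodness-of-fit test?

There are k = 6 categories and 1 parameter estimated from the data, so df = 6 − 1 − 1 = 4.

4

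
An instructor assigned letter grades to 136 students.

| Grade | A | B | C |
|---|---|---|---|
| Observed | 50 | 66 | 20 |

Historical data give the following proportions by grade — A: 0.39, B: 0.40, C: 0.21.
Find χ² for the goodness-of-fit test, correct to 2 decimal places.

Expected counts E_i = n·p_i: 136×0.39 = 53.04, 136×0.40 = 54.4, 136×0.21 = 28.56.
A: (50 − 53.04)²/53.04 = 9.2416/53.04 = 0.174
B: (66 − 54.4)²/54.4 = 134.56/54.4 = 2.474
C: (20 − 28.56)²/28.56 = 73.2736/28.56 = 2.566
Sum = 5.21

5.21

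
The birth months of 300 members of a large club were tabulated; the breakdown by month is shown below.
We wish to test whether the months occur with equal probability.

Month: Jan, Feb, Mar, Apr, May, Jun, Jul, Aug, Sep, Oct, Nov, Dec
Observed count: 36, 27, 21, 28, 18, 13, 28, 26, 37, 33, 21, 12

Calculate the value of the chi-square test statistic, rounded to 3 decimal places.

29.840

Expected count for each of the 12 categories: 300/12 = 25.
Jan: (36 − 25)²/25 = 121/25 = 4.8400
Feb: (27 − 25)²/25 = 4/25 = 0.1600
Mar: (21 − 25)²/25 = 16/25 = 0.6400
Apr: (28 − 25)²/25 = 9/25 = 0.3600
May: (18 − 25)²/25 = 49/25 = 1.9600
Jun: (13 − 25)²/25 = 144/25 = 5.7600
Jul: (28 − 25)²/25 = 9/25 = 0.3600
Aug: (26 − 25)²/25 = 1/25 = 0.0400
Sep: (37 − 25)²/25 = 144/25 = 5.7600
Oct: (33 − 25)²/25 = 64/25 = 2.5600
Nov: (21 − 25)²/25 = 16/25 = 0.6400
Dec: (12 − 25)²/25 = 169/25 = 6.7600
Sum = 29.840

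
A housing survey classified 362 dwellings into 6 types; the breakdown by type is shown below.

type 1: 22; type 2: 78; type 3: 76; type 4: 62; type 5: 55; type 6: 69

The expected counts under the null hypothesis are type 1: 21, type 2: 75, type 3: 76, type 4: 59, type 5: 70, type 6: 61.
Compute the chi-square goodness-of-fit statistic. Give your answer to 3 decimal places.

4.584

cat         O        E   (O−E)²/E
type 1     22       21     0.0476
type 2     78       75     0.1200
type 3     76       76     0.0000
type 4     62       59     0.1525
type 5     55       70     3.2143
type 6     69       61     1.0492
Sum = 4.584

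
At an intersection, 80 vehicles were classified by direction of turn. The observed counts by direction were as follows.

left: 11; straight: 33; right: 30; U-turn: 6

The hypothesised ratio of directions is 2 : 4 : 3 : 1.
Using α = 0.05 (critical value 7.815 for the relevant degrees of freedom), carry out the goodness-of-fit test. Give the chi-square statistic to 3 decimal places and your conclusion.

Ratio total = 10. Expected counts: 80×2/10 = 16, 80×4/10 = 32, 80×3/10 = 24, 80×1/10 = 8.
χ² = (11−16)²/16 + (33−32)²/32 + (30−24)²/24 + (6−8)²/8
   = 1.5625 + 0.0313 + 1.5000 + 0.5000
Sum = 3.594
df = 3. Since 3.594 < 7.815, we do not reject H₀.

3.594; do not reject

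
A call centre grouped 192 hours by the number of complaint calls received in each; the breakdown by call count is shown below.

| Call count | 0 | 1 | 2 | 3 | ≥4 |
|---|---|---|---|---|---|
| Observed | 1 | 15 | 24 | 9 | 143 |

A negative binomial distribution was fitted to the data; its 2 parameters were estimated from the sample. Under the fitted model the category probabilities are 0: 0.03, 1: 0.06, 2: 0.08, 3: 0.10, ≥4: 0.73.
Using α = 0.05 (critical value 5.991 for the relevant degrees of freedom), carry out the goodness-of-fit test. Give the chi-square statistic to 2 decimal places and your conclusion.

Expected counts E_i = n·p_i: 192×0.03 = 5.76, 192×0.06 = 11.52, 192×0.08 = 15.36, 192×0.10 = 19.2, 192×0.73 = 140.16.
χ² = (1−5.76)²/5.76 + (15−11.52)²/11.52 + (24−15.36)²/15.36 + (9−19.2)²/19.2 + (143−140.16)²/140.16
   = 3.934 + 1.051 + 4.860 + 5.419 + 0.058
Sum = 15.32
df = 2. Since 15.32 > 5.991, we reject H₀.

15.32; reject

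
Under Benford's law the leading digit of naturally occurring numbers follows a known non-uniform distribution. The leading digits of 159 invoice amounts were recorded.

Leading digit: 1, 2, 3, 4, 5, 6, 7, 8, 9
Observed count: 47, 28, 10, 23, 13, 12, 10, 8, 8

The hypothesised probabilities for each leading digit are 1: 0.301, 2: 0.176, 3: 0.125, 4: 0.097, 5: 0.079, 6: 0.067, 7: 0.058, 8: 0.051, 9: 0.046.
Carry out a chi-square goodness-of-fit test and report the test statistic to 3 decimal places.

Expected counts E_i = n·p_i: 159×0.301 = 47.859, 159×0.176 = 27.984, 159×0.125 = 19.875, 159×0.097 = 15.423, 159×0.079 = 12.561, 159×0.067 = 10.653, 159×0.058 = 9.222, 159×0.051 = 8.109, 159×0.046 = 7.314.
χ² = (47−47.859)²/47.859 + (28−27.984)²/27.984 + (10−19.875)²/19.875 + (23−15.423)²/15.423 + (13−12.561)²/12.561 + (12−10.653)²/10.653 + (10−9.222)²/9.222 + (8−8.109)²/8.109 + (8−7.314)²/7.314
   = 0.0154 + 0.0000 + 4.9064 + 3.7224 + 0.0153 + 0.1703 + 0.0656 + 0.0015 + 0.0643
Sum = 8.961

8.961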